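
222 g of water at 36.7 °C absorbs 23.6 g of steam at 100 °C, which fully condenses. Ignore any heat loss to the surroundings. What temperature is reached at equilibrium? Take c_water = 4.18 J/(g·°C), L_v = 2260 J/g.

T_f ≈ 94.7 °C

Conservation of energy gives ΣQ = 0:
condense steam: −23.6×2260 = −53336
  condensed water 100 °C→T: 98.65(T − 100)
  water warms: 222×4.18×(T − 36.7) = 927.96(T − 36.7)
1026.6 T = 53336 + 9864.8 + 34056 = 97257
T ≈ 94.74 °C — below 100 °C, confirming all the steam condensed.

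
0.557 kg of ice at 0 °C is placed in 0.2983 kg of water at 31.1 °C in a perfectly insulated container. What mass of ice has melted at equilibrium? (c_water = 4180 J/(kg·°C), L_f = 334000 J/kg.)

m_melted ≈ 0.116 kg

Cooling the water to 0 °C releases 0.2983×4180×31.1 = 38778 J.
To melt every bit of ice: 0.557×334000 = 186038 J.
Since 38778 < 186038 J, not all the ice melts; equilibrium is at 0 °C.
Mass melted = 38778/334000 ≈ 0.1161 kg.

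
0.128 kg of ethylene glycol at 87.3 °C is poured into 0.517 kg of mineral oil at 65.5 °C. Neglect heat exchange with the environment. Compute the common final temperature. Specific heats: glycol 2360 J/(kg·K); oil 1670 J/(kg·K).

T_f = Σ m_i c_i T_i / Σ m_i c_i:
T_f = (302.08·87.3 + 863.39·65.5) / (302.08 + 863.39)
    = 82924 / 1165.5 ≈ 71.15 °C

T_f ≈ 71.2 °C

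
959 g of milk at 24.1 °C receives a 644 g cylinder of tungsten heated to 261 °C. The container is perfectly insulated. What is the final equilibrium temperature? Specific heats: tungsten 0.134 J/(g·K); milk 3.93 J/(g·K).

T_f ≈ 29.4 °C

Net heat exchanged in the isolated system is zero:
644×0.134×(T − 261) + 959×3.93×(T − 24.1) = 0
86.3(T − 261) + 3768.9(T − 24.1) = 0
3855.2 T = 113353
T ≈ 29.40 °C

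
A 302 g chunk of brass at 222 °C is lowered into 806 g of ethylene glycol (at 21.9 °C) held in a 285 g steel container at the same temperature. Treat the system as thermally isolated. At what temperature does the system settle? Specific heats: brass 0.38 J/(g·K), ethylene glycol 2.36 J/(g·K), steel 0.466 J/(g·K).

T_f ≈ 32.6 °C

With ΣQ=0 the equilibrium temperature is the m·c-weighted mean:
T_f = (114.76×222 + 1902.2×21.9 + 132.81×21.9) / (114.76 + 1902.2 + 132.81)
    = 70043 / 2149.7 ≈ 32.58 °C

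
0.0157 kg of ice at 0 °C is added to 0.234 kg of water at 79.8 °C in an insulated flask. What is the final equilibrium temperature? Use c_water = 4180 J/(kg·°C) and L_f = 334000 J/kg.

T_f ≈ 69.8 °C

Energy conservation, ΣQ = 0:
fusion: m_ice L_f = 0.0157·334000 = 5243.8
  meltwater 0→T: 0.0157·4180·T = 65.63 T
  water cools: 0.234·4180·(T − 79.8) = 978.12(T − 79.8)
1043.7 T = 78054 − 5243.8 = 72810
T ≈ 69.76 °C. Since T > 0 °C, the all-ice-melts assumption holds.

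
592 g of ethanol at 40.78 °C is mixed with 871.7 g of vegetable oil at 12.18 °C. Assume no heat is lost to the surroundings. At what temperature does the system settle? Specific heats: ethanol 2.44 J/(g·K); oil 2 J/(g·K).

T_f ≈ 25.1 °C

Energy conservation, ΣQ = 0:
592*2.44*(T − 40.78) + 871.7*2*(T − 12.18) = 0
1444.5(T − 40.78) + 1743.4(T − 12.18) = 0
3187.9 T = 80141
T ≈ 25.14 °C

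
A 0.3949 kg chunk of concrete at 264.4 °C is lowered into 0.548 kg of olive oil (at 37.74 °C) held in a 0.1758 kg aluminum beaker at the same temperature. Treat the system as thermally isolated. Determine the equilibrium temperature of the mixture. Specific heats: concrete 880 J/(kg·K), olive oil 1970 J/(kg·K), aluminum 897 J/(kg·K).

T_f is the heat-capacity-weighted average of the initial temperatures:
T_f = (347.51×264.4 + 1079.6×37.74 + 157.69×37.74) / (347.51 + 1079.6 + 157.69)
    = 138576 / 1584.8 ≈ 87.44 °C

T_f ≈ 87.4 °C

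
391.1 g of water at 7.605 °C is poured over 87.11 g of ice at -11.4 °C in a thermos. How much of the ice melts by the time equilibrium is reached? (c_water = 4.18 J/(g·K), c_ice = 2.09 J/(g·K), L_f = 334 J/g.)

Cooling the water to 0 °C releases 391.1×4.18×7.605 = 12433 J.
Warming the ice to 0 °C takes 87.11×2.09×11.4 = 2075.5 J, leaving 10357 J for melting.
Melting all 87.11 g of ice would need 87.11×334 = 29095 J.
Since 10357 < 29095 J, not all the ice melts; equilibrium is at 0 °C.
m_melt = 10357 / L_f = 31.01 g.

m_melted ≈ 31 g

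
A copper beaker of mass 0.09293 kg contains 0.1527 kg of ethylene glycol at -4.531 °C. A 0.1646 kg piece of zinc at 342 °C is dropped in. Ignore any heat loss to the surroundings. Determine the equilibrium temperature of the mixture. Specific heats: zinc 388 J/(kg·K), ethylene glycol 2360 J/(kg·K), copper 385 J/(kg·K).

T_f ≈ 43.6 °C

Taking heat into each body as positive, Σ m c ΔT = 0:
0.1646×388×(T − 342) + 0.1527×2360×(T − (-4.531)) + 0.09293×385×(T − (-4.531)) = 0
63.86(T − 342) + 360.37(T − (-4.531)) + 35.78(T − (-4.531)) = 0
(63.86 + 360.37 + 35.78) T = 63.86×342 + 360.37×(-4.531) + 35.78×(-4.531)
T ≈ 43.58 °C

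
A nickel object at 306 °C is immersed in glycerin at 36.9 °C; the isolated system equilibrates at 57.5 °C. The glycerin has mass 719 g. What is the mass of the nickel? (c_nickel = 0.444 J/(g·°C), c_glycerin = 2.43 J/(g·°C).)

Conservation of energy gives ΣQ = 0:
m×0.444×(57.5 − 306) + 719×2.43×(57.5 − 36.9) = 0
-110.33 m = -35992
m = -35992/-110.33 ≈ 326.2 g

m ≈ 326 g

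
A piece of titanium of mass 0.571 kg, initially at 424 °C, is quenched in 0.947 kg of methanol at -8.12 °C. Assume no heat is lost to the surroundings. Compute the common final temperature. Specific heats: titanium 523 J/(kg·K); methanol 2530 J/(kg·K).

T_f = Σ m_i c_i T_i / Σ m_i c_i:
T_f = (298.63×424 + 2395.9×(-8.12)) / (298.63 + 2395.9)
    = 107166 / 2694.5 ≈ 39.77 °C

T_f ≈ 39.8 °C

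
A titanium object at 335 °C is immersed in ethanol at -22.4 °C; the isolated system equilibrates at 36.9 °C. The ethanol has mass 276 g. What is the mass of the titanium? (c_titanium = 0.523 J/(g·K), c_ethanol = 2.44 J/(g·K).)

m ≈ 256 g

Heat lost by the titanium = heat gained by the ethanol:
m·0.523·(335 − 36.9) = 276·2.44·(36.9 − (-22.4))
155.91 m = 39935  ⇒  m ≈ 256.1 g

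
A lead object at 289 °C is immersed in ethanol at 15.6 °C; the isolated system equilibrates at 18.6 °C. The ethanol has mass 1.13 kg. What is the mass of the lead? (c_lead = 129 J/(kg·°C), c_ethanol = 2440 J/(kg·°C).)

m ≈ 0.237 kg

Heat lost by the lead = heat gained by the ethanol:
m×129×(289 − 18.6) = 1.13×2440×(18.6 − 15.6)
34882 m = 8271.6  ⇒  m ≈ 0.2371 kg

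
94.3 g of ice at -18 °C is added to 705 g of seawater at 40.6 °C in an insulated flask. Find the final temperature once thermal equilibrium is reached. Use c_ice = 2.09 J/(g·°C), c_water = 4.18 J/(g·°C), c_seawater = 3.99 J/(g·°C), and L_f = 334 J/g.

Conservation of energy gives ΣQ = 0:
warm ice to 0 °C: 94.3×2.09×(0 − (-18)) = 3547.6
  latent heat to melt: 94.3×334 = 31496
  meltwater 0→T: 94.3×4.18×T = 394.17 T
  seawater: 2813(T − 40.6)
3207.1 T = 114206 − 35044 = 79162
T ≈ 24.68 °C — above 0 °C, consistent with complete melting.

T_f ≈ 24.7 °C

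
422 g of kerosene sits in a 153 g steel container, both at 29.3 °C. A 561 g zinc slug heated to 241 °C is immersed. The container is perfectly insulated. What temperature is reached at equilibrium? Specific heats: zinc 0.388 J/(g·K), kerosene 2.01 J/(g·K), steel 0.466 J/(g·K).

T_f ≈ 69.8 °C

Net heat exchanged in the isolated system is zero:
561×0.388×(T − 241) + 422×2.01×(T − 29.3) + 153×0.466×(T − 29.3) = 0
(217.67 + 848.22 + 71.3) T = 217.67×241 + 848.22×29.3 + 71.3×29.3
T = 79400 / 1137.2 = 69.8 °C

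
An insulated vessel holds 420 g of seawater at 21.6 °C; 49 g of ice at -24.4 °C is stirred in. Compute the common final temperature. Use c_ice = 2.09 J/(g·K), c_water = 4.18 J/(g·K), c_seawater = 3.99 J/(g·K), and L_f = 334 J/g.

T_f ≈ 9.2 °C

Let T be the final temperature. ΣQ_i = 0:
ice -24.4→0 °C: 49·2.09·24.4 = 2498.8; melt ice: 49·334 = 16366; meltwater 0→T: 49·4.18·T = 204.82 T; seawater: 1675.8(T − 21.6)
1880.6 T = 36197 − 18865 = 17332
T ≈ 9.22 °C. Since T > 0 °C, the all-ice-melts assumption holds.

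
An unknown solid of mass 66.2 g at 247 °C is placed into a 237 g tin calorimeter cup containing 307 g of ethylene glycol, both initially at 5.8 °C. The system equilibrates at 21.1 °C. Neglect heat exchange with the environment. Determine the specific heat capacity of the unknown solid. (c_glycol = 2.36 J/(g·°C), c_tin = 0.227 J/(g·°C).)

Energy conservation, ΣQ = 0:
66.2×c×(21.1 − 247) + 307×2.36×(21.1 − 5.8) + 237×0.227×(21.1 − 5.8) = 0
-14955 c = -11908
c = -11908/-14955 ≈ 0.7963 J/(g·°C)

c ≈ 0.796 J/(g·°C)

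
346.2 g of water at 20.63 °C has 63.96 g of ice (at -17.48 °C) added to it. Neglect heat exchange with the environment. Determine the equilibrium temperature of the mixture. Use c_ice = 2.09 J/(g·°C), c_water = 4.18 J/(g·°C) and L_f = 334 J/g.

T_f ≈ 3.6 °C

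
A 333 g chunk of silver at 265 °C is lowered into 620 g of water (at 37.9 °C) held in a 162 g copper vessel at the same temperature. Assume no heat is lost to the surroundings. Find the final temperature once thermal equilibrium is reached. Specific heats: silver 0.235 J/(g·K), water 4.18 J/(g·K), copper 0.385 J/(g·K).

T_f ≈ 44.4 °C

Energy conservation, ΣQ = 0:
333*0.235*(T − 265) + 620*4.18*(T − 37.9) + 162*0.385*(T − 37.9) = 0
78.25(T − 265) + 2591.6(T − 37.9) + 62.37(T − 37.9) = 0
(78.25 + 2591.6 + 62.37) T = 78.25*265 + 2591.6*37.9 + 62.37*37.9
T = 121323 / 2732.2 = 44.4 °C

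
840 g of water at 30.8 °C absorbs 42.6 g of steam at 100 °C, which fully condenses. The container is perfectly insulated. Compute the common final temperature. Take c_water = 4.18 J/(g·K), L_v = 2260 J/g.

Energy balance with sensible and latent terms:
latent heat released on condensation: 42.6·2260 = 96276; condensate cools 100→T: 42.6·4.18·(T − 100) = 178.07(T − 100); original water: 3511.2(T − 30.8)
3689.3 T = 96276 + 17807 + 108145 = 222228
T ≈ 60.24 °C (< 100 °C, so full condensation is consistent).

T_f ≈ 60.2 °C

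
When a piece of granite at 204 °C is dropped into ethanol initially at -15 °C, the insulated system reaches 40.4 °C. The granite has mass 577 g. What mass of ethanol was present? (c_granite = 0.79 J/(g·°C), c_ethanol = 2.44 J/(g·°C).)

Setting the total heat transfer to zero:
577×0.79×(40.4 − 204) + m×2.44×(40.4 − (-15)) = 0
135.18 m = 74574
m = 74574/135.18 ≈ 551.7 g

m ≈ 552 g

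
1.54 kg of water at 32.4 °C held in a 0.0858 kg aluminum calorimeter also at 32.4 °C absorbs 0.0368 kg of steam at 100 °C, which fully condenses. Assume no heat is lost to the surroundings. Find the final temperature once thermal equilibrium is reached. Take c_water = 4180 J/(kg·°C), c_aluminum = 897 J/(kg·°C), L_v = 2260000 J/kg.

Heat gained plus heat lost sum to zero:
condense steam: −0.0368×2260000 = −83168; condensed water 100 °C→T: 153.82(T − 100); original water: 6437.2(T − 32.4); aluminum cup: 0.0858×897×(T − 32.4) = 76.96(T − 32.4)
6668 T = 83168 + 15382 + 211059 = 309609
T ≈ 46.43 °C (< 100 °C, so full condensation is consistent).

T_f ≈ 46.4 °C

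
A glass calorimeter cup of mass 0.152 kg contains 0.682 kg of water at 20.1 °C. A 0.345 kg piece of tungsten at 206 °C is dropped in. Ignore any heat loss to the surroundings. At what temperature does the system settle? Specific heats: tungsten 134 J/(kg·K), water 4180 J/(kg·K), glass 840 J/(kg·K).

T_f ≈ 22.9 °C

Conservation of energy gives ΣQ = 0:
0.345·134·(T − 206) + 0.682·4180·(T − 20.1) + 0.152·840·(T − 20.1) = 0
3024.7 T = 69390
T = 69390/3024.7 ≈ 22.94 °C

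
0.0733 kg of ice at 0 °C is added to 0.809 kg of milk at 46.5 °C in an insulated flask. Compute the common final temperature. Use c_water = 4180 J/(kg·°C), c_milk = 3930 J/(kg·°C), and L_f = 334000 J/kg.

Setting the total heat transfer to zero:
fusion: m_ice L_f = 0.0733×334000 = 24482; warm the meltwater: 306.39 T; milk cools: 0.809×3930×(T − 46.5) = 3179.4(T − 46.5)
3485.8 T = 147841 − 24482 = 123359
T ≈ 35.39 °C — above 0 °C, consistent with complete melting.

T_f ≈ 35.4 °C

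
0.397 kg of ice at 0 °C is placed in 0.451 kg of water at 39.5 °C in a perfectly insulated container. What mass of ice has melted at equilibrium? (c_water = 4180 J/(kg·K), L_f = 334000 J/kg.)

m_melted ≈ 0.223 kg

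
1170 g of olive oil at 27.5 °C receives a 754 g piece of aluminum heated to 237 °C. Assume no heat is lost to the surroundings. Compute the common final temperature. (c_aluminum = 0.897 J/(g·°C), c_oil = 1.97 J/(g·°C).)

Net heat exchanged in the isolated system is zero:
754*0.897*(T − 237) + 1170*1.97*(T − 27.5) = 0
676.34(T − 237) + 2304.9(T − 27.5) = 0
2981.2 T = 223677
T ≈ 75.03 °C

T_f ≈ 75.0 °C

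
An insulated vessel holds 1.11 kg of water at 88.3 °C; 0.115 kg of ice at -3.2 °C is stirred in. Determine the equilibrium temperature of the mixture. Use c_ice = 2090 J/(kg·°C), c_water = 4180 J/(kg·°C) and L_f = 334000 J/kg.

T_f ≈ 72.4 °C

Heat gained plus heat lost sum to zero:
ice -3.2→0 °C: 0.115·2090·3.2 = 769.12; latent heat to melt: 0.115·334000 = 38410; meltwater 0→T: 0.115·4180·T = 480.7 T; water: 4639.8(T − 88.3)
5120.5 T = 409694 − 39179 = 370515
T ≈ 72.36 °C. Since T > 0 °C, the all-ice-melts assumption holds.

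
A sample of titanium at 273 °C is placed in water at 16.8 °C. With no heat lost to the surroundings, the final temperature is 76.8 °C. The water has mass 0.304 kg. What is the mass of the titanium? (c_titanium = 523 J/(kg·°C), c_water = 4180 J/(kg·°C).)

m ≈ 0.743 kg

|Q_titanium| = |Q_water|:
m·523·(273 − 76.8) = 0.304·4180·(76.8 − 16.8)
102613 m = 76243  ⇒  m ≈ 0.743 kg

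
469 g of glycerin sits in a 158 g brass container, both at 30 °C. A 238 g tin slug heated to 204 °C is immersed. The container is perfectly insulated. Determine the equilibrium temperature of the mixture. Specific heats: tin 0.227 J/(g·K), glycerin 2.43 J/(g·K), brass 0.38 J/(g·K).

T_f ≈ 37.5 °C

With ΣQ=0 the equilibrium temperature is the m·c-weighted mean:
T_f = (54.03·204 + 1139.7·30 + 60.04·30) / (54.03 + 1139.7 + 60.04)
    = 47013 / 1253.7 ≈ 37.50 °C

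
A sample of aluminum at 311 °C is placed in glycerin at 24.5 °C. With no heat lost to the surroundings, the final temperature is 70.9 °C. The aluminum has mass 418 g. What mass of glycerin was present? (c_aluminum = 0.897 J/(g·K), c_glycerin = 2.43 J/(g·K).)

m ≈ 798 g

Heat lost by the aluminum = heat gained by the glycerin:
418×0.897×(311 − 70.9) = m×2.43×(70.9 − 24.5)
112.75 m = 90025  ⇒  m ≈ 798.4 g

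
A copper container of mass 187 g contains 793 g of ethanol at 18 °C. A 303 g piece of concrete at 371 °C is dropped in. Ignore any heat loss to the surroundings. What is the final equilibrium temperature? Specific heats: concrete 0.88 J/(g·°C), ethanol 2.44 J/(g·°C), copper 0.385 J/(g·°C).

Net heat exchanged in the isolated system is zero:
303*0.88*(T − 371) + 793*2.44*(T − 18) + 187*0.385*(T − 18) = 0
266.64(T − 371) + 1934.9(T − 18) + 72(T − 18) = 0
(266.64 + 1934.9 + 72) T = 266.64*371 + 1934.9*18 + 72*18
T = 135048 / 2273.6 = 59.4 °C

T_f ≈ 59.4 °C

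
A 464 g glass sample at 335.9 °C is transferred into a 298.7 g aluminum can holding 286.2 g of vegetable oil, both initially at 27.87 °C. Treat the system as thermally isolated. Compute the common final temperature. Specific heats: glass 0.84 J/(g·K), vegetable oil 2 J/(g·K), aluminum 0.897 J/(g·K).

T_f ≈ 125.5 °C

Heat gained plus heat lost sum to zero:
464·0.84·(T − 335.9) + 286.2·2·(T − 27.87) + 298.7·0.897·(T − 27.87) = 0
389.76(T − 335.9) + 572.4(T − 27.87) + 267.93(T − 27.87) = 0
1230.1 T = 154340
T = 154340 / 1230.1 = 125 °C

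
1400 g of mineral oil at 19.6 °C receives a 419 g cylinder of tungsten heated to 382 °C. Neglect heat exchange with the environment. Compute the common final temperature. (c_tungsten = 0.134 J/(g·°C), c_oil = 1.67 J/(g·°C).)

T_f ≈ 28.1 °C

Set heat shed by the hot body equal to heat absorbed by the cold body:
419*0.134*(382 − T) = 1400*1.67*(T − 19.6)
56.15(382 − T) = 2338(T − 19.6)
2394.1 T = 67273  ⇒  T ≈ 28.10 °C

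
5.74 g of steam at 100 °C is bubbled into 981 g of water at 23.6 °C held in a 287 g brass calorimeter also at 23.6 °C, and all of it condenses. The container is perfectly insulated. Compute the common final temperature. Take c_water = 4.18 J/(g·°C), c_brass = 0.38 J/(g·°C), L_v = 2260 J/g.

T_f ≈ 27.1 °C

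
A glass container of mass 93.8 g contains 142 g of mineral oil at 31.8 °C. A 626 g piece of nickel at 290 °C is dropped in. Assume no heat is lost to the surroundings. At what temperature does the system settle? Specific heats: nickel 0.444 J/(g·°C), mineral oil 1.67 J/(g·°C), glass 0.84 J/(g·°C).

T_f ≈ 152.6 °C

Heat gained plus heat lost sum to zero:
626·0.444·(T − 290) + 142·1.67·(T − 31.8) + 93.8·0.84·(T − 31.8) = 0
(277.94 + 237.14 + 78.79) T = 277.94·290 + 237.14·31.8 + 78.79·31.8
T ≈ 152.64 °C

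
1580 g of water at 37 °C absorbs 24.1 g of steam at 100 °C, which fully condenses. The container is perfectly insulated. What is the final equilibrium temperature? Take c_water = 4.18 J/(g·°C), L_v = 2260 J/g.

T_f ≈ 46.1 °C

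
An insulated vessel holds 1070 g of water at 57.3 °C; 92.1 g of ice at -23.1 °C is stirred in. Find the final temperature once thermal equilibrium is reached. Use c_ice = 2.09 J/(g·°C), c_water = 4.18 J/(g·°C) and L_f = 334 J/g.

T_f ≈ 45.5 °C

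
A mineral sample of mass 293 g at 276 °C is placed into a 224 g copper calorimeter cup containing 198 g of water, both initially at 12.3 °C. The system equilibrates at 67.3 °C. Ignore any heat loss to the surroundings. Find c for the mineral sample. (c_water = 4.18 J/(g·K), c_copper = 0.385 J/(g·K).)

Taking heat into each body as positive, Σ m c ΔT = 0:
293·c·(67.3 − 276) + 198·4.18·(67.3 − 12.3) + 224·0.385·(67.3 − 12.3) = 0
-61149 c = -50263
c = -50263/-61149 ≈ 0.822 J/(g·K)

c ≈ 0.822 J/(g·K)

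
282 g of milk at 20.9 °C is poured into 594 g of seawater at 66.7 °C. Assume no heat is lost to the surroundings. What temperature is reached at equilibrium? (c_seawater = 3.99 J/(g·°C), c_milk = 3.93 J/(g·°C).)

Setting the total heat transfer to zero:
594·3.99·(T − 66.7) + 282·3.93·(T − 20.9) = 0
3478.3 T = 181246
T = 181246 / 3478.3 = 52.1 °C

T_f ≈ 52.1 °C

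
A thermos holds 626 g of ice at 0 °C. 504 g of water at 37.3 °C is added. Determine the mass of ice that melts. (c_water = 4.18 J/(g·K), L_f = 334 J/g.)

m_melted ≈ 235 g

Heat available from the water dropping to 0 °C: 504·4.18·37.3 = 78581 J.
To melt every bit of ice: 626·334 = 209084 J.
78581 J < 209084 J, so only part of the ice melts and the system sits at 0 °C.
Mass melted = 78581/334 ≈ 235.3 g.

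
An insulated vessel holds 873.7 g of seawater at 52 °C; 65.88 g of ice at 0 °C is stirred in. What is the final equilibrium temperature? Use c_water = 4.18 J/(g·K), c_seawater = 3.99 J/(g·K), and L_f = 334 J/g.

T_f ≈ 42.3 °C

Energy conservation, ΣQ = 0:
latent heat to melt: 65.88×334 = 22004; meltwater 0→T: 65.88×4.18×T = 275.38 T; seawater cools: 873.7×3.99×(T − 52) = 3486.1(T − 52)
3761.4 T = 181275 − 22004 = 159271
T ≈ 42.34 °C (positive, so assuming full melt was valid).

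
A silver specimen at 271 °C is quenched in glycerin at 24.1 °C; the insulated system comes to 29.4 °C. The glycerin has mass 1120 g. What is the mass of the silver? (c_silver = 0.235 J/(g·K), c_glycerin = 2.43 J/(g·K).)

Net heat exchanged in the isolated system is zero:
m·0.235·(29.4 − 271) + 1120·2.43·(29.4 − 24.1) = 0
-56.78 m = -14424
m = -14424/-56.78 ≈ 254.1 g

m ≈ 254 g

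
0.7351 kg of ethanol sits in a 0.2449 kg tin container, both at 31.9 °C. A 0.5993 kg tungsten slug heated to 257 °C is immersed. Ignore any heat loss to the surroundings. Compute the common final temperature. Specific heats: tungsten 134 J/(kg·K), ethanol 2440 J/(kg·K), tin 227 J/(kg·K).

T_f ≈ 41.3 °C

Net heat exchanged in the isolated system is zero:
0.5993·134·(T − 257) + 0.7351·2440·(T − 31.9) + 0.2449·227·(T − 31.9) = 0
80.31(T − 257) + 1793.6(T − 31.9) + 55.59(T − 31.9) = 0
1929.5 T = 79629
T ≈ 41.27 °C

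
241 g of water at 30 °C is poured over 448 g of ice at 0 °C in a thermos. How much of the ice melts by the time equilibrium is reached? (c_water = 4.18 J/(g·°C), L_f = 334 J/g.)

m_melted ≈ 90.5 g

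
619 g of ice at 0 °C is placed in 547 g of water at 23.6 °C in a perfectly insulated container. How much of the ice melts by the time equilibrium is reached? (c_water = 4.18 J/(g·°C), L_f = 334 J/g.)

Heat available from the water dropping to 0 °C: 547×4.18×23.6 = 53960 J.
Fully melting the ice requires m_ice L_f = 619×334 = 206746 J.
53960 J < 206746 J, so only part of the ice melts and the system sits at 0 °C.
m_melt = 53960 / L_f = 161.6 g.

m_melted ≈ 162 g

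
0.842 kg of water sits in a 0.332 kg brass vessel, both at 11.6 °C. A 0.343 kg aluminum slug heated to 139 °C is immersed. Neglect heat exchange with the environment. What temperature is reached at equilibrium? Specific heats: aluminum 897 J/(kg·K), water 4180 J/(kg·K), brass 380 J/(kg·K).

Net heat exchanged in the isolated system is zero:
0.343×897×(T − 139) + 0.842×4180×(T − 11.6) + 0.332×380×(T − 11.6) = 0
307.67(T − 139) + 3519.6(T − 11.6) + 126.16(T − 11.6) = 0
3953.4 T = 85057
T = 85057/3953.4 ≈ 21.51 °C

T_f ≈ 21.5 °C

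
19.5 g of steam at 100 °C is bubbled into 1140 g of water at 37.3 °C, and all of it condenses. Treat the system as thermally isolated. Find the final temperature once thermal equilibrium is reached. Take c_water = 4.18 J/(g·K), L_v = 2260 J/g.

Net heat exchanged in the isolated system is zero:
steam→water at 100 °C releases m L_v = 19.5·2260 = 44070; condensate cools 100→T: 19.5·4.18·(T − 100) = 81.51(T − 100); original water: 4765.2(T − 37.3)
4846.7 T = 44070 + 8151 + 177742 = 229963
T ≈ 47.45 °C — below 100 °C, confirming all the steam condensed.

T_f ≈ 47.4 °C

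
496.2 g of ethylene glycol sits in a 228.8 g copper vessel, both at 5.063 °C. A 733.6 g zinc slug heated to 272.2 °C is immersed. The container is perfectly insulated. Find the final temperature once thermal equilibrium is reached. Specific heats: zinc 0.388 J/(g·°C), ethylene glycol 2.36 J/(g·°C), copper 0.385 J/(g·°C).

Net heat exchanged in the isolated system is zero:
733.6*0.388*(T − 272.2) + 496.2*2.36*(T − 5.063) + 228.8*0.385*(T − 5.063) = 0
(284.64 + 1171 + 88.09) T = 284.64*272.2 + 1171*5.063 + 88.09*5.063
T = 83853 / 1543.8 = 54.3 °C

T_f ≈ 54.3 °C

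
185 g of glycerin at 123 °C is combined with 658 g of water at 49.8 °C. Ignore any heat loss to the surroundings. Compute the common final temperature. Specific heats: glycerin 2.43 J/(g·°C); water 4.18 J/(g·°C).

T_f ≈ 60.1 °C

Heat gained plus heat lost sum to zero:
185·2.43·(T − 123) + 658·4.18·(T − 49.8) = 0
449.55(T − 123) + 2750.4(T − 49.8) = 0
(449.55 + 2750.4) T = 449.55·123 + 2750.4·49.8
T ≈ 60.08 °C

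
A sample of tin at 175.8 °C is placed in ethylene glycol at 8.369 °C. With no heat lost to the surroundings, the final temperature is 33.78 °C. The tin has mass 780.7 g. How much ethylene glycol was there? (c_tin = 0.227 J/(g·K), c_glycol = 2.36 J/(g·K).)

m ≈ 420 g

Energy conservation, ΣQ = 0:
780.7×0.227×(33.78 − 175.8) + m×2.36×(33.78 − 8.369) = 0
59.97 m = 25169
m = 25169/59.97 ≈ 419.7 g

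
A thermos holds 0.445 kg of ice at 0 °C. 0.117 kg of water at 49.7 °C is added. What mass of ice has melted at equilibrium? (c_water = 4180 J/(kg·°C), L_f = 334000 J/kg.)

Cooling the water to 0 °C releases 0.117×4180×49.7 = 24306 J.
Fully melting the ice requires m_ice L_f = 0.445×334000 = 148630 J.
24306 J < 148630 J, so only part of the ice melts and the system sits at 0 °C.
m_melted×334000 = 24306  ⇒  m_melted ≈ 0.07277 kg.

m_melted ≈ 0.0728 kg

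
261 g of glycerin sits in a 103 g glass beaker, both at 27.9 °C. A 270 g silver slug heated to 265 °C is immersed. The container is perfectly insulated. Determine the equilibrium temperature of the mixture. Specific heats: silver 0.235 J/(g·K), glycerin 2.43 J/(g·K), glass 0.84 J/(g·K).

T_f ≈ 47.1 °C

With ΣQ=0 the equilibrium temperature is the m·c-weighted mean:
T_f = (63.45·265 + 634.23·27.9 + 86.52·27.9) / (63.45 + 634.23 + 86.52)
    = 36923 / 784.2 ≈ 47.08 °C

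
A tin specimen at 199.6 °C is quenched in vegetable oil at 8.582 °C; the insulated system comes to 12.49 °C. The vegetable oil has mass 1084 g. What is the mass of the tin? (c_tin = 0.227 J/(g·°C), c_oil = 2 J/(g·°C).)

m ≈ 199 g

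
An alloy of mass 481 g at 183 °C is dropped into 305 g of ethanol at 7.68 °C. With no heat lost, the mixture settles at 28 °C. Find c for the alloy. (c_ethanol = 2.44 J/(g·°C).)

Setting the total heat transfer to zero:
481·c·(28 − 183) + 305·2.44·(28 − 7.68) = 0
-74555 c = -15122
c = -15122/-74555 ≈ 0.2028 J/(g·°C)

c ≈ 0.203 J/(g·°C)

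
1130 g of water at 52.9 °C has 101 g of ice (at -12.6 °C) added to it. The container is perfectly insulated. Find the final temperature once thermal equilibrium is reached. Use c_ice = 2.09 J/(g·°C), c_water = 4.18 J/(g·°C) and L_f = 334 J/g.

T_f ≈ 41.5 °C

Net heat exchanged in the isolated system is zero:
ice -12.6→0 °C: 101·2.09·12.6 = 2659.7
  fusion: m_ice L_f = 101·334 = 33734
  meltwater 0→T: 101·4.18·T = 422.18 T
  water: 4723.4(T − 52.9)
5145.6 T = 249868 − 36394 = 213474
T ≈ 41.49 °C. Since T > 0 °C, the all-ice-melts assumption holds.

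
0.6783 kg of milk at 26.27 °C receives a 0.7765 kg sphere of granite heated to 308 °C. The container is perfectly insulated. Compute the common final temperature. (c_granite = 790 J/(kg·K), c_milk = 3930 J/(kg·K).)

Set heat shed by the hot body equal to heat absorbed by the cold body:
0.7765×790×(308 − T) = 0.6783×3930×(T − 26.27)
613.43(308 − T) = 2665.7(T − 26.27)
3279.2 T = 258966  ⇒  T ≈ 78.97 °C

T_f ≈ 79.0 °C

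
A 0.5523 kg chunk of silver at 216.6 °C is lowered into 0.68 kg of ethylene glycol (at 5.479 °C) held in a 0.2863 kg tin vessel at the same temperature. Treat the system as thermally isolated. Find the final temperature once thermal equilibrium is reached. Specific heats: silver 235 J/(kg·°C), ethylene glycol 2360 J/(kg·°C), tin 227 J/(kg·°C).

T_f ≈ 20.7 °C

Energy conservation, ΣQ = 0:
0.5523×235×(T − 216.6) + 0.68×2360×(T − 5.479) + 0.2863×227×(T − 5.479) = 0
(129.79 + 1604.8 + 64.99) T = 129.79×216.6 + 1604.8×5.479 + 64.99×5.479
T = 37261/1799.6 ≈ 20.71 °C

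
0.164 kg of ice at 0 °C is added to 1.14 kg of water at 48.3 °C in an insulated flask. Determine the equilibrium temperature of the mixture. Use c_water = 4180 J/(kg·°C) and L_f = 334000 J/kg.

T_f ≈ 32.2 °C

Setting the total heat transfer to zero:
fusion: m_ice L_f = 0.164×334000 = 54776; warm the meltwater: 685.52 T; water cools: 1.14×4180×(T − 48.3) = 4765.2(T − 48.3)
5450.7 T = 230159 − 54776 = 175383
T ≈ 32.18 °C — above 0 °C, consistent with complete melting.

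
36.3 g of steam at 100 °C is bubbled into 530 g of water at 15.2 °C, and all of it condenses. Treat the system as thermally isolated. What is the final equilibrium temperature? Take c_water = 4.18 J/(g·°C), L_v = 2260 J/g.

T_f ≈ 55.3 °C

Setting the total heat transfer to zero:
condense steam: −36.3·2260 = −82038; condensed water 100 °C→T: 151.73(T − 100); water warms: 530·4.18·(T − 15.2) = 2215.4(T − 15.2)
2367.1 T = 82038 + 15173 + 33674 = 130885
T ≈ 55.29 °C, under the boiling point, so the assumption holds.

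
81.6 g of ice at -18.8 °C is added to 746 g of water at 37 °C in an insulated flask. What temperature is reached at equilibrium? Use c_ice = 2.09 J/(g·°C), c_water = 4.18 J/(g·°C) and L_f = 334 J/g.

Energy balance with sensible and latent terms:
ice -18.8→0 °C: 81.6×2.09×18.8 = 3206.2; melt ice: 81.6×334 = 27254; warm the meltwater: 341.09 T; water: 3118.3(T − 37)
3459.4 T = 115376 − 30461 = 84916
T ≈ 24.55 °C — above 0 °C, consistent with complete melting.

T_f ≈ 24.5 °C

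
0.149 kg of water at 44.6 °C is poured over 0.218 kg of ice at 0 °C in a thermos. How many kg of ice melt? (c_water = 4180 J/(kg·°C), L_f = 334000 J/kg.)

Heat available from the water dropping to 0 °C: 0.149×4180×44.6 = 27778 J.
Melting all 0.218 kg of ice would need 0.218×334000 = 72812 J.
That's not enough to melt it all — equilibrium is at 0 °C with ice remaining.
m_melted×334000 = 27778  ⇒  m_melted ≈ 0.08317 kg.

m_melted ≈ 0.0832 kg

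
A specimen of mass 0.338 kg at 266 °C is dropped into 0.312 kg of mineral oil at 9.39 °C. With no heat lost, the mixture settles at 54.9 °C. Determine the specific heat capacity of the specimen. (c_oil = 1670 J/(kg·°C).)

c ≈ 332 J/(kg·°C)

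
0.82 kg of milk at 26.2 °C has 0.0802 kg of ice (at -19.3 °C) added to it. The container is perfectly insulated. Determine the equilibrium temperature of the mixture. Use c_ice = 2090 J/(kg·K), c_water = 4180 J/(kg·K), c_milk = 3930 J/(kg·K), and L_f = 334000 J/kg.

T_f ≈ 15.3 °C

Conservation of energy gives ΣQ = 0:
warm ice to 0 °C: 0.0802·2090·(0 − (-19.3)) = 3235; melt ice: 0.0802·334000 = 26787; warm the meltwater: 335.24 T; milk cools: 0.82·3930·(T − 26.2) = 3222.6(T − 26.2)
3557.8 T = 84432 − 30022 = 54410
T ≈ 15.29 °C — above 0 °C, consistent with complete melting.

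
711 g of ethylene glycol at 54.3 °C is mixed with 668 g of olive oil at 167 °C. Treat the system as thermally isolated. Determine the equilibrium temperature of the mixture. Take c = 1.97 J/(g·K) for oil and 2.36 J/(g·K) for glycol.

T_f ≈ 103.8 °C

Heat gained plus heat lost sum to zero:
668×1.97×(T − 167) + 711×2.36×(T − 54.3) = 0
1316(T − 167) + 1678(T − 54.3) = 0
2993.9 T = 310879
T = 310879/2993.9 ≈ 103.84 °C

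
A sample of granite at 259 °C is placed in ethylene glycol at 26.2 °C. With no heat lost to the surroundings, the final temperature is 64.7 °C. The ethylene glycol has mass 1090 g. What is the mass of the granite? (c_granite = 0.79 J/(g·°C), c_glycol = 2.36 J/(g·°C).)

|Q_granite| = |Q_glycol|:
m·0.79·(259 − 64.7) = 1090·2.36·(64.7 − 26.2)
153.5 m = 99037  ⇒  m ≈ 645.2 g

m ≈ 645 g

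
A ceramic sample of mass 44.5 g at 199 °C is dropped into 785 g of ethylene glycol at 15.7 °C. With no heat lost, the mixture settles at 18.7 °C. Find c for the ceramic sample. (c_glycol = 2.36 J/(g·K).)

c ≈ 0.693 J/(g·K)

m_s c (T_s − T_f) = m_glycol c_glycol (T_f − T_0):
44.5×c×(199 − 18.7) = 785×2.36×(18.7 − 15.7)
8023.4 c = 5557.8  ⇒  c ≈ 0.6927 J/(g·K)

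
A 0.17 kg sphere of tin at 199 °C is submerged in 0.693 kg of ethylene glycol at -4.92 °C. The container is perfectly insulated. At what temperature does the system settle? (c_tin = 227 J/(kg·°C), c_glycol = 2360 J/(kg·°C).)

T_f ≈ -0.2 °C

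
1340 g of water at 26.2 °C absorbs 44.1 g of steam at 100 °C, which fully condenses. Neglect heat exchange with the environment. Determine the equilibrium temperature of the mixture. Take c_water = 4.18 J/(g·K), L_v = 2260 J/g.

T_f ≈ 45.8 °C

Heat gained plus heat lost sum to zero:
condense steam: −44.1·2260 = −99666; condensate cools 100→T: 44.1·4.18·(T − 100) = 184.34(T − 100); water warms: 1340·4.18·(T − 26.2) = 5601.2(T − 26.2)
5785.5 T = 99666 + 18434 + 146751 = 264851
T ≈ 45.78 °C — below 100 °C, confirming all the steam condensed.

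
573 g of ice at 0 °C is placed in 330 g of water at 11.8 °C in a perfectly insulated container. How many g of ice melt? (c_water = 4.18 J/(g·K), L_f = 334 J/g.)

m_melted ≈ 48.7 g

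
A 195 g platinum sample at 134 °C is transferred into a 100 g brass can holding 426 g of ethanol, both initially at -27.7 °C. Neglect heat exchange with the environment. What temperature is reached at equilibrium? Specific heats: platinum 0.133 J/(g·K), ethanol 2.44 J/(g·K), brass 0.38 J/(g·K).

T_f ≈ -23.9 °C

Taking heat into each body as positive, Σ m c ΔT = 0:
195·0.133·(T − 134) + 426·2.44·(T − (-27.7)) + 100·0.38·(T − (-27.7)) = 0
25.94(T − 134) + 1039.4(T − (-27.7)) + 38(T − (-27.7)) = 0
(25.94 + 1039.4 + 38) T = 25.94·134 + 1039.4·(-27.7) + 38·(-27.7)
T ≈ -23.90 °C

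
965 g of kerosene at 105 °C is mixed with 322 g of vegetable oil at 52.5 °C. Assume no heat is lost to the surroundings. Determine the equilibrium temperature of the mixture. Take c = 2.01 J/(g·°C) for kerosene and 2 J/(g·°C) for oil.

Heat lost by the kerosene equals heat gained by the oil:
965*2.01*(105 − T) = 322*2*(T − 52.5)
1939.6(105 − T) = 644(T − 52.5)
2583.6 T = 237473  ⇒  T ≈ 91.91 °C

T_f ≈ 91.9 °C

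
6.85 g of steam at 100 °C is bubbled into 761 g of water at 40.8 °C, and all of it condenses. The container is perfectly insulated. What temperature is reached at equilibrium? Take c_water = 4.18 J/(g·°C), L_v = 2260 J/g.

T_f ≈ 46.2 °C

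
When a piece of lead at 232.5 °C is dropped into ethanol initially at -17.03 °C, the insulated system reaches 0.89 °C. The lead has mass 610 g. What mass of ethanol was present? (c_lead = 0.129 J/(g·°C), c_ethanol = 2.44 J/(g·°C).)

Energy conservation, ΣQ = 0:
610×0.129×(0.89 − 232.5) + m×2.44×(0.89 − (-17.03)) = 0
43.72 m = 18225
m = 18225/43.72 ≈ 416.8 g

m ≈ 417 g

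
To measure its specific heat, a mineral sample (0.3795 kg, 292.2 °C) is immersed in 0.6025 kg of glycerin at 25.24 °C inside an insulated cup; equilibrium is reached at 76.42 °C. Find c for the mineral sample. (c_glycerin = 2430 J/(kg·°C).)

c ≈ 915 J/(kg·°C)

m_s c (T_s − T_f) = m_glycerin c_glycerin (T_f − T_0):
0.3795·c·(292.2 − 76.42) = 0.6025·2430·(76.42 − 25.24)
81.89 c = 74931  ⇒  c ≈ 915 J/(kg·°C)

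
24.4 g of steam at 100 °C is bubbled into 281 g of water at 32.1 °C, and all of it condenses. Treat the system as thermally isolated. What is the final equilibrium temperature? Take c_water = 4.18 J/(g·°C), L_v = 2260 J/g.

T_f ≈ 80.7 °C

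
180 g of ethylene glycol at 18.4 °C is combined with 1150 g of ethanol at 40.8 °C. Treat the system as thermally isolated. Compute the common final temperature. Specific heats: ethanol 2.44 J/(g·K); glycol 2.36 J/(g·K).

T_f ≈ 37.9 °C

T_f = Σ m_i c_i T_i / Σ m_i c_i:
T_f = (2806×40.8 + 424.8×18.4) / (2806 + 424.8)
    = 122301 / 3230.8 ≈ 37.85 °C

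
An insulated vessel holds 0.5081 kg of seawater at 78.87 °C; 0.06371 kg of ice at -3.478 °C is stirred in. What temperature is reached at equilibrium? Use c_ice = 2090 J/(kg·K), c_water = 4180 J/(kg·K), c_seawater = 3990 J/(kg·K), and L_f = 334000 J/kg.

T_f ≈ 60.2 °C

Heat gained plus heat lost sum to zero:
warm ice to 0 °C: 0.06371×2090×(0 − (-3.478)) = 463.11
  melt ice: 0.06371×334000 = 21279
  warm the meltwater: 266.31 T
  seawater cools: 0.5081×3990×(T − 78.87) = 2027.3(T − 78.87)
2293.6 T = 159895 − 21742 = 138152
T ≈ 60.23 °C. Since T > 0 °C, the all-ice-melts assumption holds.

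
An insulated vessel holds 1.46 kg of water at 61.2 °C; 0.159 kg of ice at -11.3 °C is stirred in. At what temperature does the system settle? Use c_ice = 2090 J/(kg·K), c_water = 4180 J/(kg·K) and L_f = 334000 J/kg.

Sum of m c ΔT and latent-heat terms is zero:
ice -11.3→0 °C: 0.159×2090×11.3 = 3755.1
  melt ice: 0.159×334000 = 53106
  warm the meltwater: 664.62 T
  water: 6102.8(T − 61.2)
6767.4 T = 373491 − 56861 = 316630
T ≈ 46.79 °C — above 0 °C, consistent with complete melting.

T_f ≈ 46.8 °C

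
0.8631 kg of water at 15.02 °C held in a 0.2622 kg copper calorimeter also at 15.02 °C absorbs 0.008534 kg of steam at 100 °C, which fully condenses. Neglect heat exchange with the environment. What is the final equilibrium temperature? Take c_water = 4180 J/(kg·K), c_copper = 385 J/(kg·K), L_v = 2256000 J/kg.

Heat gained plus heat lost sum to zero:
steam→water at 100 °C releases m L_v = 0.008534·2256000 = 19253; condensed water 100 °C→T: 35.67(T − 100); water warms: 0.8631·4180·(T − 15.02) = 3607.8(T − 15.02); copper cup: 0.2622·385·(T − 15.02) = 100.95(T − 15.02)
3744.4 T = 19253 + 3567.2 + 55705 = 78525
T ≈ 20.97 °C (< 100 °C, so full condensation is consistent).

T_f ≈ 21.0 °C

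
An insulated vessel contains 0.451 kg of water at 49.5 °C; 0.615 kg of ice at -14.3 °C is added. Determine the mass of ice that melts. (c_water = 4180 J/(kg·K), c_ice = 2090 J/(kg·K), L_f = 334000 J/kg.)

m_melted ≈ 0.224 kg

Heat available from the water dropping to 0 °C: 0.451·4180·49.5 = 93316 J.
Of that, 0.615·2090·14.3 = 18381 J goes to bring the ice to 0 °C, leaving 74936 J.
Fully melting the ice requires m_ice L_f = 0.615·334000 = 205410 J.
That's not enough to melt it all — equilibrium is at 0 °C with ice remaining.
Mass melted = 74936/334000 ≈ 0.2244 kg.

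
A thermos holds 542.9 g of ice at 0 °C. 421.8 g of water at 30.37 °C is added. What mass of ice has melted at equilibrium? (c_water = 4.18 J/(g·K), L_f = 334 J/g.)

Heat available from the water dropping to 0 °C: 421.8×4.18×30.37 = 53546 J.
To melt every bit of ice: 542.9×334 = 181329 J.
That's not enough to melt it all — equilibrium is at 0 °C with ice remaining.
m_melt = 53546 / L_f = 160.3 g.

m_melted ≈ 160 g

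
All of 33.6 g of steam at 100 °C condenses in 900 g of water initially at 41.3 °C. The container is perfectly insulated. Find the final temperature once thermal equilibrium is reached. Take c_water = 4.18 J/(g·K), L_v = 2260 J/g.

T_f ≈ 62.9 °C

Setting the total heat transfer to zero:
condense steam: −33.6×2260 = −75936
  condensate cools 100→T: 33.6×4.18×(T − 100) = 140.45(T − 100)
  original water: 3762(T − 41.3)
3902.4 T = 75936 + 14045 + 155371 = 245351
T ≈ 62.87 °C, under the boiling point, so the assumption holds.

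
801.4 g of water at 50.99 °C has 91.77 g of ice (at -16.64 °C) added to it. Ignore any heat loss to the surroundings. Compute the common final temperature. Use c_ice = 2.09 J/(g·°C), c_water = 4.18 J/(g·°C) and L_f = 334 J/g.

T_f ≈ 36.7 °C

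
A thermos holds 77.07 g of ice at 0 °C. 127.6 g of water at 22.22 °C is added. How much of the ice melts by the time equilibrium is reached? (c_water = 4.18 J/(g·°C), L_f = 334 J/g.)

Cooling the water to 0 °C releases 127.6·4.18·22.22 = 11851 J.
Melting all 77.07 g of ice would need 77.07·334 = 25741 J.
Since 11851 < 25741 J, not all the ice melts; equilibrium is at 0 °C.
m_melted·334 = 11851  ⇒  m_melted ≈ 35.48 g.

m_melted ≈ 35.5 g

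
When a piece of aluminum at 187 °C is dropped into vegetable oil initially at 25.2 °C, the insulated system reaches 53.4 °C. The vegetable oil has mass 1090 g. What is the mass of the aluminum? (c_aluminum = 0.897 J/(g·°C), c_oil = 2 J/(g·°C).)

Heat gained plus heat lost sum to zero:
m·0.897·(53.4 − 187) + 1090·2·(53.4 − 25.2) = 0
-119.84 m = -61476
m = -61476/-119.84 ≈ 513 g

m ≈ 513 g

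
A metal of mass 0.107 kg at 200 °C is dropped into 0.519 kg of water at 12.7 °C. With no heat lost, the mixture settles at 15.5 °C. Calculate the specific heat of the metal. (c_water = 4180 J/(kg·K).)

Heat lost by the metal = heat gained by the water:
0.107×c×(200 − 15.5) = 0.519×4180×(15.5 − 12.7)
19.74 c = 6074.4  ⇒  c ≈ 307.7 J/(kg·K)

c ≈ 308 J/(kg·K)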